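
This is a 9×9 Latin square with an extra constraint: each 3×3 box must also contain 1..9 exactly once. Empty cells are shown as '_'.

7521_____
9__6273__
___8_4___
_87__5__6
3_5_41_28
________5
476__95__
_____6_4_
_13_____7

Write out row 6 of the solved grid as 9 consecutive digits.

row 1, column 6 = 3: row 1 has {1,2,5,7}; col 6 has {1,4,5,6,7,9}; box has {1,2,4,6,7,8} → only 3 remains.
row 2, column 2 = 4: row 2 has {2,3,6,7,9}; col 2 has {1,5,7,8}; box has {2,5,7,9} → only 4 remains.
row 2, column 9 = 1: row 2 has {2,3,4,6,7,9}; col 9 has {5,6,7,8}; box has {3} → only 1 remains.
row 3, column 3 = 1: row 3 has {4,8}; col 3 has {2,3,5,6,7}; box has {2,4,5,7,9} → only 1 remains.
row 1, column 5 = 9: row 1 has {1,2,3,5,7}; col 5 has {2,4}; box has {1,2,3,4,6,7,8} → only 9 remains.
row 1, column 9 = 4: row 1 has {1,2,3,5,7,9}; col 9 has {1,5,6,7,8}; box has {1,3} → only 4 remains.
row 2, column 3 = 8: row 2 has {1,2,3,4,6,7,9}; col 3 has {1,2,3,5,6,7}; box has {1,2,4,5,7,9} → only 8 remains.
row 2, column 8 = 5: row 2 has {1,2,3,4,6,7,8,9}; col 8 has {2,4}; box has {1,3,4} → only 5 remains.
row 3, column 1 = 6: row 3 has {1,4,8}; col 1 has {3,4,7,9}; box has {1,2,4,5,7,8,9} → only 6 remains.
row 3, column 2 = 3: row 3 has {1,4,6,8}; col 2 has {1,4,5,7,8}; box has {1,2,4,5,6,7,8,9} → only 3 remains.
row 3, column 5 = 5: row 3 has {1,3,4,6,8}; col 5 has {2,4,9}; box has {1,2,3,4,6,7,8,9} → only 5 remains.
row 4, column 5 = 3: row 4 has {5,6,7,8}; col 5 has {2,4,5,9}; box has {1,4,5} → only 3 remains.
row 8, column 3 = 9: row 8 has {4,6}; col 3 has {1,2,3,5,6,7,8}; box has {1,3,4,6,7} → only 9 remains.
row 9, column 5 = 8: row 9 has {1,3,7}; col 5 has {2,3,4,5,9}; box has {6,9} → only 8 remains.
row 9, column 6 = 2: row 9 has {1,3,7,8}; col 6 has {1,3,4,5,6,7,9}; box has {6,8,9} → only 2 remains.
row 6, column 3 = 4: row 6 has {5}; col 3 has {1,2,3,5,6,7,8,9}; box has {3,5,7,8} → only 4 remains.
row 6, column 6 = 8: row 6 has {4,5}; col 6 has {1,2,3,4,5,6,7,9}; box has {1,3,4,5} → only 8 remains.
row 7, column 4 = 3: row 7 has {4,5,6,7,9}; col 4 has {1,6,8}; box has {2,6,8,9} → only 3 remains.
row 7, column 5 = 1: row 7 has {3,4,5,6,7,9}; col 5 has {2,3,4,5,8,9}; box has {2,3,6,8,9} → only 1 remains.
row 7, column 8 = 8: row 7 has {1,3,4,5,6,7,9}; col 8 has {2,4,5}; box has {4,5,7} → only 8 remains.
row 7, column 9 = 2: row 7 has {1,3,4,5,6,7,8,9}; col 9 has {1,4,5,6,7,8}; box has {4,5,7,8} → only 2 remains.
row 8, column 2 = 2: row 8 has {4,6,9}; col 2 has {1,3,4,5,7,8}; box has {1,3,4,6,7,9} → only 2 remains.
row 8, column 5 = 7: row 8 has {2,4,6,9}; col 5 has {1,2,3,4,5,8,9}; box has {1,2,3,6,8,9} → only 7 remains.
row 8, column 7 = 1: row 8 has {2,4,6,7,9}; col 7 has {3,5}; box has {2,4,5,7,8} → only 1 remains.
row 8, column 9 = 3: row 8 has {1,2,4,6,7,9}; col 9 has {1,2,4,5,6,7,8}; box has {1,2,4,5,7,8} → only 3 remains.
row 9, column 1 = 5: row 9 has {1,2,3,7,8}; col 1 has {3,4,6,7,9}; box has {1,2,3,4,6,7,9} → only 5 remains.
row 9, column 4 = 4: row 9 has {1,2,3,5,7,8}; col 4 has {1,3,6,8}; box has {1,2,3,6,7,8,9} → only 4 remains.
row 1, column 8 = 6: row 1 has {1,2,3,4,5,7,9}; col 8 has {2,4,5,8}; box has {1,3,4,5} → only 6 remains.
row 3, column 9 = 9: row 3 has {1,3,4,5,6,8}; col 9 has {1,2,3,4,5,6,7,8}; box has {1,3,4,5,6} → only 9 remains.
row 6, column 5 = 6: row 6 has {4,5,8}; col 5 has {1,2,3,4,5,7,8,9}; box has {1,3,4,5,8} → only 6 remains.
row 8, column 1 = 8: row 8 has {1,2,3,4,6,7,9}; col 1 has {3,4,5,6,7,9}; box has {1,2,3,4,5,6,7,9} → only 8 remains.
row 8, column 4 = 5: row 8 has {1,2,3,4,6,7,8,9}; col 4 has {1,3,4,6,8}; box has {1,2,3,4,6,7,8,9} → only 5 remains.
row 9, column 8 = 9: row 9 has {1,2,3,4,5,7,8}; col 8 has {2,4,5,6,8}; box has {1,2,3,4,5,7,8} → only 9 remains.
row 1, column 7 = 8: row 1 has {1,2,3,4,5,6,7,9}; col 7 has {1,3,5}; box has {1,3,4,5,6,9} → only 8 remains.
row 3, column 8 = 7: row 3 has {1,3,4,5,6,8,9}; col 8 has {2,4,5,6,8,9}; box has {1,3,4,5,6,8,9} → only 7 remains.
row 4, column 8 = 1: row 4 has {3,5,6,7,8}; col 8 has {2,4,5,6,7,8,9}; box has {2,5,6,8} → only 1 remains.
row 6, column 2 = 9: row 6 has {4,5,6,8}; col 2 has {1,2,3,4,5,7,8}; box has {3,4,5,7,8} → only 9 remains.
row 6, column 7 = 7: row 6 has {4,5,6,8,9}; col 7 has {1,3,5,8}; box has {1,2,5,6,8} → only 7 remains.
row 6, column 8 = 3: row 6 has {4,5,6,7,8,9}; col 8 has {1,2,4,5,6,7,8,9}; box has {1,2,5,6,7,8} → only 3 remains.
row 9, column 7 = 6: row 9 has {1,2,3,4,5,7,8,9}; col 7 has {1,3,5,7,8}; box has {1,2,3,4,5,7,8,9} → only 6 remains.
row 3, column 7 = 2: row 3 has {1,3,4,5,6,7,8,9}; col 7 has {1,3,5,6,7,8}; box has {1,3,4,5,6,7,8,9} → only 2 remains.
row 4, column 1 = 2: row 4 has {1,3,5,6,7,8}; col 1 has {3,4,5,6,7,8,9}; box has {3,4,5,7,8,9} → only 2 remains.
row 4, column 4 = 9: row 4 has {1,2,3,5,6,7,8}; col 4 has {1,3,4,5,6,8}; box has {1,3,4,5,6,8} → only 9 remains.
row 4, column 7 = 4: row 4 has {1,2,3,5,6,7,8,9}; col 7 has {1,2,3,5,6,7,8}; box has {1,2,3,5,6,7,8} → only 4 remains.
row 5, column 2 = 6: row 5 has {1,2,3,4,5,8}; col 2 has {1,2,3,4,5,7,8,9}; box has {2,3,4,5,7,8,9} → only 6 remains.
row 5, column 4 = 7: row 5 has {1,2,3,4,5,6,8}; col 4 has {1,3,4,5,6,8,9}; box has {1,3,4,5,6,8,9} → only 7 remains.
row 5, column 7 = 9: row 5 has {1,2,3,4,5,6,7,8}; col 7 has {1,2,3,4,5,6,7,8}; box has {1,2,3,4,5,6,7,8} → only 9 remains.
row 6, column 1 = 1: row 6 has {3,4,5,6,7,8,9}; col 1 has {2,3,4,5,6,7,8,9}; box has {2,3,4,5,6,7,8,9} → only 1 remains.
row 6, column 4 = 2: row 6 has {1,3,4,5,6,7,8,9}; col 4 has {1,3,4,5,6,7,8,9}; box has {1,3,4,5,6,7,8,9} → only 2 remains.

194268735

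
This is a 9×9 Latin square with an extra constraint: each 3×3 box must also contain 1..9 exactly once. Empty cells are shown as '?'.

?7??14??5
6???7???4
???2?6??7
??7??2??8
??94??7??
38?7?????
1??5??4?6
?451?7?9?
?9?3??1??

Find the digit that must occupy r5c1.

r9c6 = 8 (sole candidate).
r9c9 = 2 (sole candidate).
r7c6 = 9 (sole candidate).
r8c9 = 3 (sole candidate).
r9c1 = 7 (sole candidate).
r9c3 = 6 (sole candidate).
r9c5 = 4 (sole candidate).
r9c8 = 5 (sole candidate).
r5c9 = 1 (sole candidate).
r6c9 = 9 (sole candidate).
r7c5 = 2 (sole candidate).
r8c5 = 6 (sole candidate).
r8c7 = 8 (sole candidate).
r6c5 = 5 (sole candidate).
r6c6 = 1 (sole candidate).
r7c2 = 3 (sole candidate).
r7c3 = 8 (sole candidate).
r7c8 = 7 (sole candidate).
r8c1 = 2 (sole candidate).
r5c1 = 5: row 5 has {1,4,7,9}; col 1 has {1,2,3,6,7}; box has {3,7,8,9} → only 5 remains.

5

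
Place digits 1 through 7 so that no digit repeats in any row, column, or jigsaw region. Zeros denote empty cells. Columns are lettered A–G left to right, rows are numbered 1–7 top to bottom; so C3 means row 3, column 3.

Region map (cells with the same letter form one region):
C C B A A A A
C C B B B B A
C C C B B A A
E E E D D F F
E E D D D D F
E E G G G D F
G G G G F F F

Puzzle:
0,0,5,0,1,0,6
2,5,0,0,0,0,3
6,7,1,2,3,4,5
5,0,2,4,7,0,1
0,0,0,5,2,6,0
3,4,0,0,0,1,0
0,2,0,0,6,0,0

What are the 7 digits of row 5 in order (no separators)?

A1 = 4: row 1 has {1,5,6}; col 1 has {2,3,5,6}; region has {1,2,5,6,7} → only 4 remains.
B1 = 3: row 1 has {1,4,5,6}; col 2 has {2,4,5,7}; region has {1,2,4,5,6,7} → only 3 remains.
D1 = 7: row 1 has {1,3,4,5,6}; col 4 has {2,4,5}; region has {1,3,4,5,6} → only 7 remains.
F1 = 2: row 1 has {1,3,4,5,6,7}; col 6 has {1,4,6}; region has {1,3,4,5,6,7} → only 2 remains.
E2 = 4: row 2 has {2,3,5}; col 5 has {1,2,3,6,7}; region has {2,3,5} → only 4 remains.
F2 = 7: row 2 has {2,3,4,5}; col 6 has {1,2,4,6}; region has {2,3,4,5} → only 7 remains.
B4 = 6: row 4 has {1,2,4,5,7}; col 2 has {2,3,4,5,7}; region has {2,3,4,5} → only 6 remains.
F4 = 3: row 4 has {1,2,4,5,6,7}; col 6 has {1,2,4,6,7}; region has {1,6} → only 3 remains.
B5 = 1: row 5 has {2,5,6}; col 2 has {2,3,4,5,6,7}; region has {2,3,4,5,6} → only 1 remains.
C5 = 3: row 5 has {1,2,5,6}; col 3 has {1,2,5}; region has {1,2,4,5,6,7} → only 3 remains.
D6 = 6: row 6 has {1,3,4}; col 4 has {2,4,5,7}; region has {2} → only 6 remains.
E6 = 5: row 6 has {1,3,4,6}; col 5 has {1,2,3,4,6,7}; region has {2,6} → only 5 remains.
F7 = 5: row 7 has {2,6}; col 6 has {1,2,3,4,6,7}; region has {1,3,6} → only 5 remains.
C2 = 6: row 2 has {2,3,4,5,7}; col 3 has {1,2,3,5}; region has {2,3,4,5,7} → only 6 remains.
D2 = 1: row 2 has {2,3,4,5,6,7}; col 4 has {2,4,5,6,7}; region has {2,3,4,5,6,7} → only 1 remains.
A5 = 7: row 5 has {1,2,3,5,6}; col 1 has {2,3,4,5,6}; region has {1,2,3,4,5,6} → only 7 remains.
G5 = 4: row 5 has {1,2,3,5,6,7}; col 7 has {1,3,5,6}; region has {1,3,5,6} → only 4 remains.

7135264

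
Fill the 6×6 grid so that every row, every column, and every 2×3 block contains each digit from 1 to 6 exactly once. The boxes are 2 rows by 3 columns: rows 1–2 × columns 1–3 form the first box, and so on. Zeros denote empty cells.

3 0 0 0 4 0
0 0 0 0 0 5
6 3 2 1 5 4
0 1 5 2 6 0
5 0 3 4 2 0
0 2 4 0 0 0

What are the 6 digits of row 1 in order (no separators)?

row 1, column 4 = 6: row 1 has {3,4}; col 4 has {1,2,4}; box has {4,5} → only 6 remains.
row 2, column 4 = 3 (sole candidate).
row 2, column 5 = 1 (sole candidate).
row 4, column 1 = 4 (sole candidate).
row 4, column 6 = 3 (sole candidate).
row 5, column 2 = 6 (sole candidate).
row 5, column 6 = 1 (sole candidate).
row 6, column 1 = 1 (sole candidate).
row 6, column 4 = 5 (sole candidate).
row 6, column 5 = 3 (sole candidate).
row 6, column 6 = 6 (sole candidate).
row 1, column 2 = 5: row 1 has {3,4,6}; col 2 has {1,2,3,6}; box has {3} → only 5 remains.
row 1, column 3 = 1: row 1 has {3,4,5,6}; col 3 has {2,3,4,5}; box has {3,5} → only 1 remains.
row 1, column 6 = 2: row 1 has {1,3,4,5,6}; col 6 has {1,3,4,5,6}; box has {1,3,4,5,6} → only 2 remains.

351642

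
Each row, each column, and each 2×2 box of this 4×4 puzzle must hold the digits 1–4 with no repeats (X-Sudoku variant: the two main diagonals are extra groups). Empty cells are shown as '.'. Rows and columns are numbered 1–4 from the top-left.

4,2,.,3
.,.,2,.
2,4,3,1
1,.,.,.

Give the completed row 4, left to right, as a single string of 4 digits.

1342

R1C3 = 1 (sole candidate).
R2C1 = 3 (sole candidate).
R2C2 = 1 (sole candidate).
R2C4 = 4 (sole candidate).
R4C2 = 3: row 4 has {1}; col 2 has {1,2,4}; box has {1,2,4} → only 3 remains.
R4C3 = 4: row 4 has {1,3}; col 3 has {1,2,3}; box has {1,3} → only 4 remains.
R4C4 = 2: row 4 has {1,3,4}; col 4 has {1,3,4}; box has {1,3,4}; main diagonal has {1,3,4} → only 2 remains.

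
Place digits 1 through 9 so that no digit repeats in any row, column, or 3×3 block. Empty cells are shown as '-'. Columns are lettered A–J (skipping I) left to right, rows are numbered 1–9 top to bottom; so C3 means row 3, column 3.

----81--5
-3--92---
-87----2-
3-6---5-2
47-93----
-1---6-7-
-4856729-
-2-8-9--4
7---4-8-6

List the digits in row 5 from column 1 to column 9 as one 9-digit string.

472935168

E3 = 5: row 3 has {2,7,8}; col 5 has {3,4,6,8,9}; box has {1,2,8,9} → only 5 remains.
B4 = 9: row 4 has {2,3,5,6}; col 2 has {1,2,3,4,7,8}; box has {1,3,4,6,7} → only 9 remains.
E6 = 2: row 6 has {1,6,7}; col 5 has {3,4,5,6,8,9}; box has {3,6,9} → only 2 remains.
A7 = 1: row 7 has {2,4,5,6,7,8,9}; col 1 has {3,4,7}; box has {2,4,7,8} → only 1 remains.
J7 = 3: row 7 has {1,2,4,5,6,7,8,9}; col 9 has {2,4,5,6}; box has {2,4,6,8,9} → only 3 remains.
E8 = 1: row 8 has {2,4,8,9}; col 5 has {2,3,4,5,6,8,9}; box has {4,5,6,7,8,9} → only 1 remains.
G8 = 7: row 8 has {1,2,4,8,9}; col 7 has {2,5,8}; box has {2,3,4,6,8,9} → only 7 remains.
H8 = 5: row 8 has {1,2,4,7,8,9}; col 8 has {2,7,9}; box has {2,3,4,6,7,8,9} → only 5 remains.
B9 = 5: row 9 has {4,6,7,8}; col 2 has {1,2,3,4,7,8,9}; box has {1,2,4,7,8} → only 5 remains.
F9 = 3: row 9 has {4,5,6,7,8}; col 6 has {1,2,6,7,9}; box has {1,4,5,6,7,8,9} → only 3 remains.
H9 = 1: row 9 has {3,4,5,6,7,8}; col 8 has {2,5,7,9}; box has {2,3,4,5,6,7,8,9} → only 1 remains.
B1 = 6: row 1 has {1,5,8}; col 2 has {1,2,3,4,5,7,8,9}; box has {3,7,8} → only 6 remains.
A2 = 5: row 2 has {2,3,9}; col 1 has {1,3,4,7}; box has {3,6,7,8} → only 5 remains.
A3 = 9: row 3 has {2,5,7,8}; col 1 has {1,3,4,5,7}; box has {3,5,6,7,8} → only 9 remains.
F3 = 4: row 3 has {2,5,7,8,9}; col 6 has {1,2,3,6,7,9}; box has {1,2,5,8,9} → only 4 remains.
J3 = 1: row 3 has {2,4,5,7,8,9}; col 9 has {2,3,4,5,6}; box has {2,5} → only 1 remains.
E4 = 7: row 4 has {2,3,5,6,9}; col 5 has {1,2,3,4,5,6,8,9}; box has {2,3,6,9} → only 7 remains.
F4 = 8: row 4 has {2,3,5,6,7,9}; col 6 has {1,2,3,4,6,7,9}; box has {2,3,6,7,9} → only 8 remains.
H4 = 4: row 4 has {2,3,5,6,7,8,9}; col 8 has {1,2,5,7,9}; box has {2,5,7} → only 4 remains.
F5 = 5: row 5 has {3,4,7,9}; col 6 has {1,2,3,4,6,7,8,9}; box has {2,3,6,7,8,9} → only 5 remains.
J5 = 8: row 5 has {3,4,5,7,9}; col 9 has {1,2,3,4,5,6}; box has {2,4,5,7} → only 8 remains.
A6 = 8: row 6 has {1,2,6,7}; col 1 has {1,3,4,5,7,9}; box has {1,3,4,6,7,9} → only 8 remains.
C6 = 5: row 6 has {1,2,6,7,8}; col 3 has {6,7,8}; box has {1,3,4,6,7,8,9} → only 5 remains.
D6 = 4: row 6 has {1,2,5,6,7,8}; col 4 has {5,8,9}; box has {2,3,5,6,7,8,9} → only 4 remains.
J6 = 9: row 6 has {1,2,4,5,6,7,8}; col 9 has {1,2,3,4,5,6,8}; box has {2,4,5,7,8} → only 9 remains.
A8 = 6: row 8 has {1,2,4,5,7,8,9}; col 1 has {1,3,4,5,7,8,9}; box has {1,2,4,5,7,8} → only 6 remains.
C8 = 3: row 8 has {1,2,4,5,6,7,8,9}; col 3 has {5,6,7,8}; box has {1,2,4,5,6,7,8} → only 3 remains.
C9 = 9: row 9 has {1,3,4,5,6,7,8}; col 3 has {3,5,6,7,8}; box has {1,2,3,4,5,6,7,8} → only 9 remains.
D9 = 2: row 9 has {1,3,4,5,6,7,8,9}; col 4 has {4,5,8,9}; box has {1,3,4,5,6,7,8,9} → only 2 remains.
A1 = 2: row 1 has {1,5,6,8}; col 1 has {1,3,4,5,6,7,8,9}; box has {3,5,6,7,8,9} → only 2 remains.
C1 = 4: row 1 has {1,2,5,6,8}; col 3 has {3,5,6,7,8,9}; box has {2,3,5,6,7,8,9} → only 4 remains.
H1 = 3: row 1 has {1,2,4,5,6,8}; col 8 has {1,2,4,5,7,9}; box has {1,2,5} → only 3 remains.
C2 = 1: row 2 has {2,3,5,9}; col 3 has {3,4,5,6,7,8,9}; box has {2,3,4,5,6,7,8,9} → only 1 remains.
J2 = 7: row 2 has {1,2,3,5,9}; col 9 has {1,2,3,4,5,6,8,9}; box has {1,2,3,5} → only 7 remains.
G3 = 6: row 3 has {1,2,4,5,7,8,9}; col 7 has {2,5,7,8}; box has {1,2,3,5,7} → only 6 remains.
D4 = 1: row 4 has {2,3,4,5,6,7,8,9}; col 4 has {2,4,5,8,9}; box has {2,3,4,5,6,7,8,9} → only 1 remains.
C5 = 2: row 5 has {3,4,5,7,8,9}; col 3 has {1,3,4,5,6,7,8,9}; box has {1,3,4,5,6,7,8,9} → only 2 remains.
G5 = 1: row 5 has {2,3,4,5,7,8,9}; col 7 has {2,5,6,7,8}; box has {2,4,5,7,8,9} → only 1 remains.
H5 = 6: row 5 has {1,2,3,4,5,7,8,9}; col 8 has {1,2,3,4,5,7,9}; box has {1,2,4,5,7,8,9} → only 6 remains.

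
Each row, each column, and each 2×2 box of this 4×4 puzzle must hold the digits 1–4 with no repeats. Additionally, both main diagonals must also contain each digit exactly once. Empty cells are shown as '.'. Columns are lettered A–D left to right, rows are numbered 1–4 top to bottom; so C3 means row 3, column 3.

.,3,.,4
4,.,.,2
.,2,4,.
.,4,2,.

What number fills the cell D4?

3

C1 = 1 (sole candidate).
B2 = 1 (sole candidate).
C2 = 3 (sole candidate).
A4 = 1 (sole candidate).
D4 = 3: row 4 has {1,2,4}; col 4 has {2,4}; box has {2,4}; main diagonal has {1,4} → only 3 remains.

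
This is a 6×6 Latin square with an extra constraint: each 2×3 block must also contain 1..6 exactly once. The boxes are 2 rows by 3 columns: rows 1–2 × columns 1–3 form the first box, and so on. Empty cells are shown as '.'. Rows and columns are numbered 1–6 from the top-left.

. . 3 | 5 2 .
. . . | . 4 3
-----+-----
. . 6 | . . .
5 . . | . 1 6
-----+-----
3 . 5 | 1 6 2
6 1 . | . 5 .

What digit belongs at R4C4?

R1C6 = 1: row 1 has {2,3,5}; col 6 has {2,3,6}; box has {2,3,4,5} → only 1 remains.
R2C4 = 6: row 2 has {3,4}; col 4 has {1,5}; box has {1,2,3,4,5} → only 6 remains.
R3C5 = 3: row 3 has {6}; col 5 has {1,2,4,5,6}; box has {1,6} → only 3 remains.
R5C2 = 4: row 5 has {1,2,3,5,6}; col 2 has {1}; box has {1,3,5,6} → only 4 remains.
R6C3 = 2: row 6 has {1,5,6}; col 3 has {3,5,6}; box has {1,3,4,5,6} → only 2 remains.
R6C6 = 4: row 6 has {1,2,5,6}; col 6 has {1,2,3,6}; box has {1,2,5,6} → only 4 remains.
R1C1 = 4: row 1 has {1,2,3,5}; col 1 has {3,5,6}; box has {3} → only 4 remains.
R1C2 = 6: row 1 has {1,2,3,4,5}; col 2 has {1,4}; box has {3,4} → only 6 remains.
R2C3 = 1: row 2 has {3,4,6}; col 3 has {2,3,5,6}; box has {3,4,6} → only 1 remains.
R3C2 = 2: row 3 has {3,6}; col 2 has {1,4,6}; box has {5,6} → only 2 remains.
R3C4 = 4: row 3 has {2,3,6}; col 4 has {1,5,6}; box has {1,3,6} → only 4 remains.
R3C6 = 5: row 3 has {2,3,4,6}; col 6 has {1,2,3,4,6}; box has {1,3,4,6} → only 5 remains.
R4C2 = 3: row 4 has {1,5,6}; col 2 has {1,2,4,6}; box has {2,5,6} → only 3 remains.
R4C3 = 4: row 4 has {1,3,5,6}; col 3 has {1,2,3,5,6}; box has {2,3,5,6} → only 4 remains.
R4C4 = 2: row 4 has {1,3,4,5,6}; col 4 has {1,4,5,6}; box has {1,3,4,5,6} → only 2 remains.

2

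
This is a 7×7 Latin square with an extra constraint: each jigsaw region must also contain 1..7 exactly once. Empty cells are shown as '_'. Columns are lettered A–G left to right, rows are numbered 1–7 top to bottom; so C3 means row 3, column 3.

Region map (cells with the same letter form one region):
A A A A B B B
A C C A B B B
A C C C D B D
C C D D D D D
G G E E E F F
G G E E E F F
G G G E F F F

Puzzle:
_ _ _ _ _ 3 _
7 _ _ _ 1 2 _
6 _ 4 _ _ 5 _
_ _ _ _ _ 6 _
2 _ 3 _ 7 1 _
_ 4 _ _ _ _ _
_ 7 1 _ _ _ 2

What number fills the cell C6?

F6 = 7: row 6 has {4}; col 6 has {1,2,3,5,6}; region has {1,2} → only 7 remains.
F7 = 4: row 7 has {1,2,7}; col 6 has {1,2,3,5,6,7}; region has {1,2,7} → only 4 remains.
G1 = 7: in row 1, 7 can only go here (every other open cell in that row sees a 7).
E1 = 6: in row 1, 6 can only go here (every other open cell in that row sees a 6).
G2 = 4: row 2 has {1,2,7}; col 7 has {2,7}; region has {1,2,3,5,6,7} → only 4 remains.
D3 = 7: in row 3, 7 can only go here (every other open cell in that row sees a 7).
C4 = 7: in row 4, 7 can only go here (every other open cell in that row sees a 7).
D5 = 4: in row 5, 4 can only go here (every other open cell in that row sees a 4).
A1 = 4: in row 1, 4 can only go here (every other open cell in that row sees a 4).
E4 = 4: in row 4, 4 can only go here (every other open cell in that row sees a 4).
D6 = 1: in row 6, 1 can only go here (every other open cell in that row sees a 1).
B1 = 1: in row 1, 1 can only go here (every other open cell in that row sees a 1).
G3 = 1: in row 3, 1 can only go here (every other open cell in that row sees a 1).
A4 = 1: in row 4, 1 can only go here (every other open cell in that row sees a 1).
D7 = 6: in row 7, 6 can only go here (every other open cell in that row sees a 6).
G6 = 6: in row 6, 6 can only go here (every other open cell in that row sees a 6).
G5 = 5: row 5 has {1,2,3,4,7}; col 7 has {1,2,4,6,7}; region has {1,2,4,6,7} → only 5 remains.
E7 = 3: row 7 has {1,2,4,6,7}; col 5 has {1,4,6,7}; region has {1,2,4,5,6,7} → only 3 remains.
E3 = 2: row 3 has {1,4,5,6,7}; col 5 has {1,3,4,6,7}; region has {1,4,6,7} → only 2 remains.
G4 = 3: row 4 has {1,4,6,7}; col 7 has {1,2,4,5,6,7}; region has {1,2,4,6,7} → only 3 remains.
B5 = 6: row 5 has {1,2,3,4,5,7}; col 2 has {1,4,7}; region has {1,2,4,7} → only 6 remains.
E6 = 5: row 6 has {1,4,6,7}; col 5 has {1,2,3,4,6,7}; region has {1,3,4,6,7} → only 5 remains.
A7 = 5: row 7 has {1,2,3,4,6,7}; col 1 has {1,2,4,6,7}; region has {1,2,4,6,7} → only 5 remains.
B3 = 3: row 3 has {1,2,4,5,6,7}; col 2 has {1,4,6,7}; region has {1,4,7} → only 3 remains.
D4 = 5: row 4 has {1,3,4,6,7}; col 4 has {1,4,6,7}; region has {1,2,3,4,6,7} → only 5 remains.
A6 = 3: row 6 has {1,4,5,6,7}; col 1 has {1,2,4,5,6,7}; region has {1,2,4,5,6,7} → only 3 remains.
C6 = 2: row 6 has {1,3,4,5,6,7}; col 3 has {1,3,4,7}; region has {1,3,4,5,6,7} → only 2 remains.

2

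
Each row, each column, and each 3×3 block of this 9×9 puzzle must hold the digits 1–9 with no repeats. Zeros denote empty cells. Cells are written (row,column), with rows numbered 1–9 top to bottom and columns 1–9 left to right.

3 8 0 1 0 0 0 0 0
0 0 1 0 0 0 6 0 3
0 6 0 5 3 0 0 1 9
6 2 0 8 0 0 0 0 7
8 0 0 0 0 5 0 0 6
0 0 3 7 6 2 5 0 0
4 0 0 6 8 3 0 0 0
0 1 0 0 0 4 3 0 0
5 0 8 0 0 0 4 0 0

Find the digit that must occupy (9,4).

9

(1,6) = 6: in row 1, 6 can only go here (every other open cell in that row sees a 6).
(3,3) = 4: in row 3, 4 can only go here (every other open cell in that row sees a 4).
(4,8) = 3: in row 4, 3 can only go here (every other open cell in that row sees a 3).
(4,3) = 5: in row 4, 5 can only go here (every other open cell in that row sees a 5).
(4,5) = 4: in row 4, 4 can only go here (every other open cell in that row sees a 4).
(5,4) = 3: in row 5, 3 can only go here (every other open cell in that row sees a 3).
(9,2) = 3: in row 9, 3 can only go here (every other open cell in that row sees a 3).
(9,8) = 6: in row 9, 6 can only go here (every other open cell in that row sees a 6).
(8,3) = 6: in row 8, 6 can only go here (every other open cell in that row sees a 6).
(6,1) = 1: in column 1, 1 can only go here (every other open cell in that column sees a 1).
(2,2) = 5: in column 2, 5 can only go here (every other open cell in that column sees a 5).
(2,4) = 4: in column 4, 4 can only go here (every other open cell in that column sees a 4).
(8,5) = 5: in column 5, 5 can only go here (every other open cell in that column sees a 5).
(3,7) = 8: in column 7, 8 can only go here (every other open cell in that column sees an 8).
(3,6) = 7: row 3 has {1,3,4,5,6,8,9}; col 6 has {2,3,4,5,6}; box has {1,3,4,5,6} → only 7 remains.
(3,1) = 2: row 3 has {1,3,4,5,6,7,8,9}; col 1 has {1,3,4,5,6,8}; box has {1,3,4,5,6,8} → only 2 remains.
(2,6) = 8: in row 2, 8 can only go here (every other open cell in that row sees an 8).
(9,5) = 7: in row 9, 7 can only go here (every other open cell in that row sees a 7).
(7,3) = 2: in column 3, 2 can only go here (every other open cell in that column sees a 2).
(5,5) = 1: in column 5, 1 can only go here (every other open cell in that column sees a 1).
(4,6) = 9: row 4 has {2,3,4,5,6,7,8}; col 6 has {2,3,4,5,6,7,8}; box has {1,2,3,4,5,6,7,8} → only 9 remains.
(4,7) = 1: row 4 has {2,3,4,5,6,7,8,9}; col 7 has {3,4,5,6,8}; box has {3,5,6,7} → only 1 remains.
(9,6) = 1: row 9 has {3,4,5,6,7,8}; col 6 has {2,3,4,5,6,7,8,9}; box has {3,4,5,6,7,8} → only 1 remains.
(9,9) = 2: row 9 has {1,3,4,5,6,7,8}; col 9 has {3,6,7,9}; box has {3,4,6} → only 2 remains.
(8,9) = 8: row 8 has {1,3,4,5,6}; col 9 has {2,3,6,7,9}; box has {2,3,4,6} → only 8 remains.
(9,4) = 9: row 9 has {1,2,3,4,5,6,7,8}; col 4 has {1,3,4,5,6,7,8}; box has {1,3,4,5,6,7,8} → only 9 remains.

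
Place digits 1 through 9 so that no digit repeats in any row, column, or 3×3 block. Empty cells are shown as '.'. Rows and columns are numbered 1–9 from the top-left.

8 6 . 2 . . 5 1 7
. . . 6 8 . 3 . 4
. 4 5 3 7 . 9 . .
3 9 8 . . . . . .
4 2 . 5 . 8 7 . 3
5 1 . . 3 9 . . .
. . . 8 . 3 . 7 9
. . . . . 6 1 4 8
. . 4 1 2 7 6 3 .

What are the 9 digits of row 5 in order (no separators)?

426518793

row 1, column 6 = 4 (sole candidate).
row 2, column 2 = 7 (sole candidate).
row 2, column 8 = 2 (sole candidate).
row 3, column 6 = 1 (sole candidate).
row 3, column 9 = 6 (sole candidate).
row 4, column 6 = 2 (sole candidate).
row 4, column 7 = 4 (sole candidate).
row 5, column 3 = 6: row 5 has {2,3,4,5,7,8}; col 3 has {4,5,8}; box has {1,2,3,4,5,8,9} → only 6 remains.
row 5, column 5 = 1: row 5 has {2,3,4,5,6,7,8}; col 5 has {2,3,7,8}; box has {2,3,5,8,9} → only 1 remains.
row 5, column 8 = 9: row 5 has {1,2,3,4,5,6,7,8}; col 8 has {1,2,3,4,7}; box has {3,4,7} → only 9 remains.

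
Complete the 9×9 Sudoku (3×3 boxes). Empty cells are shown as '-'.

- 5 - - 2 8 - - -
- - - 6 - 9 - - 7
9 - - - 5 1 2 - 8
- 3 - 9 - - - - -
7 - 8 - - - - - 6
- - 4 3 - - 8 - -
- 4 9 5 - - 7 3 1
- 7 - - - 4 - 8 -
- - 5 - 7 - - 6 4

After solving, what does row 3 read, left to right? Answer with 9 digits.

963751248

r3c2 = 6: row 3 has {1,2,5,8,9}; col 2 has {3,4,5,7}; box has {5,9} → only 6 remains.
r3c8 = 4: row 3 has {1,2,5,6,8,9}; col 8 has {3,6,8}; box has {2,7,8} → only 4 remains.
r9c7 = 9 (sole candidate).
r3c4 = 7: row 3 has {1,2,4,5,6,8,9}; col 4 has {3,5,6,9}; box has {1,2,5,6,8,9} → only 7 remains.
r8c7 = 5 (sole candidate).
r8c9 = 2 (sole candidate).
r1c4 = 4 (sole candidate).
r2c5 = 3 (sole candidate).
r2c7 = 1 (sole candidate).
r2c8 = 5 (sole candidate).
r3c3 = 3: row 3 has {1,2,4,5,6,7,8,9}; col 3 has {4,5,8,9}; box has {5,6,9} → only 3 remains.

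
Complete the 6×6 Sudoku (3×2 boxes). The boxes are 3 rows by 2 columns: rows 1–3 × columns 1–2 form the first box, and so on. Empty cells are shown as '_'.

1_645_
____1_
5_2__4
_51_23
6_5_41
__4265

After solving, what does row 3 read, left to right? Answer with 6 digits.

R1C6 = 2: row 1 has {1,4,5,6}; col 6 has {1,3,4,5}; box has {1,4,5} → only 2 remains.
R2C3 = 3: row 2 has {1}; col 3 has {1,2,4,5,6}; box has {2,4,6} → only 3 remains.
R2C4 = 5: row 2 has {1,3}; col 4 has {2,4}; box has {2,3,4,6} → only 5 remains.
R2C6 = 6: row 2 has {1,3,5}; col 6 has {1,2,3,4,5}; box has {1,2,4,5} → only 6 remains.
R3C4 = 1: row 3 has {2,4,5}; col 4 has {2,4,5}; box has {2,3,4,5,6} → only 1 remains.
R3C5 = 3: row 3 has {1,2,4,5}; col 5 has {1,2,4,5,6}; box has {1,2,4,5,6} → only 3 remains.
R4C1 = 4: row 4 has {1,2,3,5}; col 1 has {1,5,6}; box has {5,6} → only 4 remains.
R4C4 = 6: row 4 has {1,2,3,4,5}; col 4 has {1,2,4,5}; box has {1,2,4,5} → only 6 remains.
R5C4 = 3: row 5 has {1,4,5,6}; col 4 has {1,2,4,5,6}; box has {1,2,4,5,6} → only 3 remains.
R6C1 = 3: row 6 has {2,4,5,6}; col 1 has {1,4,5,6}; box has {4,5,6} → only 3 remains.
R6C2 = 1: row 6 has {2,3,4,5,6}; col 2 has {5}; box has {3,4,5,6} → only 1 remains.
R1C2 = 3: row 1 has {1,2,4,5,6}; col 2 has {1,5}; box has {1,5} → only 3 remains.
R2C1 = 2: row 2 has {1,3,5,6}; col 1 has {1,3,4,5,6}; box has {1,3,5} → only 2 remains.
R2C2 = 4: row 2 has {1,2,3,5,6}; col 2 has {1,3,5}; box has {1,2,3,5} → only 4 remains.
R3C2 = 6: row 3 has {1,2,3,4,5}; col 2 has {1,3,4,5}; box has {1,2,3,4,5} → only 6 remains.

562134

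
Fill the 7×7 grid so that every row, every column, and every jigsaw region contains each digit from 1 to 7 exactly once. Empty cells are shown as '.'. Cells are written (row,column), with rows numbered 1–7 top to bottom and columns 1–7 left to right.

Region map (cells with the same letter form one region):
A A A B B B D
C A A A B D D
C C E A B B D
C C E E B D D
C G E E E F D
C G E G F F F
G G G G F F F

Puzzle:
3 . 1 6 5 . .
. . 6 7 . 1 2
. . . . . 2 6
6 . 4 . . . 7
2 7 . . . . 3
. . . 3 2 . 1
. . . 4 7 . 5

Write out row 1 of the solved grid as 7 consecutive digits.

3216574

(1,7) = 4: row 1 has {1,3,5,6}; col 7 has {1,2,3,5,6,7}; region has {1,2,3,6,7} → only 4 remains.
(3,4) = 5 (sole candidate).
(4,6) = 5 (sole candidate).
(5,3) = 5 (sole candidate).
(5,4) = 1 (sole candidate).
(5,5) = 6 (sole candidate).
(5,6) = 4 (sole candidate).
(6,3) = 7 (sole candidate).
(6,6) = 6 (sole candidate).
(7,1) = 1 (sole candidate).
(7,3) = 2 (sole candidate).
(7,6) = 3 (sole candidate).
(1,2) = 2: row 1 has {1,3,4,5,6}; col 2 has {7}; region has {1,3,5,6,7} → only 2 remains.
(1,6) = 7: row 1 has {1,2,3,4,5,6}; col 6 has {1,2,3,4,5,6}; region has {2,5,6} → only 7 remains.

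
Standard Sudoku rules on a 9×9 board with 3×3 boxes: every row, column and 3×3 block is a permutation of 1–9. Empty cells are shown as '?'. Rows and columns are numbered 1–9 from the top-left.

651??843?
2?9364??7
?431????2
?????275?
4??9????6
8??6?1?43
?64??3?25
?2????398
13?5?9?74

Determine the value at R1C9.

R1C9 = 9: row 1 has {1,3,4,5,6,8}; col 9 has {2,3,4,5,6,7,8}; box has {2,3,4,7} → only 9 remains.

9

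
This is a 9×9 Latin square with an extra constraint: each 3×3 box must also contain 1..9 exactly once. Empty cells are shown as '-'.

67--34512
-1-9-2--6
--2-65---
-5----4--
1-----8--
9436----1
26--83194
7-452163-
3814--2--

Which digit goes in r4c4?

2

r1c4 = 8: row 1 has {1,2,3,4,5,6,7}; col 4 has {4,5,6,9}; box has {2,3,4,5,6,9} → only 8 remains.
r2c5 = 7: row 2 has {1,2,6,9}; col 5 has {2,3,6,8}; box has {2,3,4,5,6,8,9} → only 7 remains.
r2c7 = 3: row 2 has {1,2,6,7,9}; col 7 has {1,2,4,5,6,8}; box has {1,2,5,6} → only 3 remains.
r3c4 = 1: row 3 has {2,5,6}; col 4 has {4,5,6,8,9}; box has {2,3,4,5,6,7,8,9} → only 1 remains.
r4c1 = 8: row 4 has {4,5}; col 1 has {1,2,3,6,7,9}; box has {1,3,4,5,9} → only 8 remains.
r5c2 = 2: row 5 has {1,8}; col 2 has {1,4,5,6,7,8}; box has {1,3,4,5,8,9} → only 2 remains.
r6c5 = 5: row 6 has {1,3,4,6,9}; col 5 has {2,3,6,7,8}; box has {6} → only 5 remains.
r6c7 = 7: row 6 has {1,3,4,5,6,9}; col 7 has {1,2,3,4,5,6,8}; box has {1,4,8} → only 7 remains.
r6c8 = 2: row 6 has {1,3,4,5,6,7,9}; col 8 has {1,3,9}; box has {1,4,7,8} → only 2 remains.
r7c3 = 5: row 7 has {1,2,3,4,6,8,9}; col 3 has {1,2,3,4}; box has {1,2,3,4,6,7,8} → only 5 remains.
r7c4 = 7: row 7 has {1,2,3,4,5,6,8,9}; col 4 has {1,4,5,6,8,9}; box has {1,2,3,4,5,8} → only 7 remains.
r8c2 = 9: row 8 has {1,2,3,4,5,6,7}; col 2 has {1,2,4,5,6,7,8}; box has {1,2,3,4,5,6,7,8} → only 9 remains.
r8c9 = 8: row 8 has {1,2,3,4,5,6,7,9}; col 9 has {1,2,4,6}; box has {1,2,3,4,6,9} → only 8 remains.
r9c5 = 9: row 9 has {1,2,3,4,8}; col 5 has {2,3,5,6,7,8}; box has {1,2,3,4,5,7,8} → only 9 remains.
r9c6 = 6: row 9 has {1,2,3,4,8,9}; col 6 has {1,2,3,4,5}; box has {1,2,3,4,5,7,8,9} → only 6 remains.
r1c3 = 9: row 1 has {1,2,3,4,5,6,7,8}; col 3 has {1,2,3,4,5}; box has {1,2,6,7} → only 9 remains.
r2c3 = 8: row 2 has {1,2,3,6,7,9}; col 3 has {1,2,3,4,5,9}; box has {1,2,6,7,9} → only 8 remains.
r2c8 = 4: row 2 has {1,2,3,6,7,8,9}; col 8 has {1,2,3,9}; box has {1,2,3,5,6} → only 4 remains.
r3c1 = 4: row 3 has {1,2,5,6}; col 1 has {1,2,3,6,7,8,9}; box has {1,2,6,7,8,9} → only 4 remains.
r3c2 = 3: row 3 has {1,2,4,5,6}; col 2 has {1,2,4,5,6,7,8,9}; box has {1,2,4,6,7,8,9} → only 3 remains.
r3c7 = 9: row 3 has {1,2,3,4,5,6}; col 7 has {1,2,3,4,5,6,7,8}; box has {1,2,3,4,5,6} → only 9 remains.
r3c9 = 7: row 3 has {1,2,3,4,5,6,9}; col 9 has {1,2,4,6,8}; box has {1,2,3,4,5,6,9} → only 7 remains.
r4c5 = 1: row 4 has {4,5,8}; col 5 has {2,3,5,6,7,8,9}; box has {5,6} → only 1 remains.
r4c8 = 6: row 4 has {1,4,5,8}; col 8 has {1,2,3,4,9}; box has {1,2,4,7,8} → only 6 remains.
r5c4 = 3: row 5 has {1,2,8}; col 4 has {1,4,5,6,7,8,9}; box has {1,5,6} → only 3 remains.
r5c5 = 4: row 5 has {1,2,3,8}; col 5 has {1,2,3,5,6,7,8,9}; box has {1,3,5,6} → only 4 remains.
r5c8 = 5: row 5 has {1,2,3,4,8}; col 8 has {1,2,3,4,6,9}; box has {1,2,4,6,7,8} → only 5 remains.
r5c9 = 9: row 5 has {1,2,3,4,5,8}; col 9 has {1,2,4,6,7,8}; box has {1,2,4,5,6,7,8} → only 9 remains.
r6c6 = 8: row 6 has {1,2,3,4,5,6,7,9}; col 6 has {1,2,3,4,5,6}; box has {1,3,4,5,6} → only 8 remains.
r9c8 = 7: row 9 has {1,2,3,4,6,8,9}; col 8 has {1,2,3,4,5,6,9}; box has {1,2,3,4,6,8,9} → only 7 remains.
r9c9 = 5: row 9 has {1,2,3,4,6,7,8,9}; col 9 has {1,2,4,6,7,8,9}; box has {1,2,3,4,6,7,8,9} → only 5 remains.
r2c1 = 5: row 2 has {1,2,3,4,6,7,8,9}; col 1 has {1,2,3,4,6,7,8,9}; box has {1,2,3,4,6,7,8,9} → only 5 remains.
r3c8 = 8: row 3 has {1,2,3,4,5,6,7,9}; col 8 has {1,2,3,4,5,6,7,9}; box has {1,2,3,4,5,6,7,9} → only 8 remains.
r4c3 = 7: row 4 has {1,4,5,6,8}; col 3 has {1,2,3,4,5,8,9}; box has {1,2,3,4,5,8,9} → only 7 remains.
r4c4 = 2: row 4 has {1,4,5,6,7,8}; col 4 has {1,3,4,5,6,7,8,9}; box has {1,3,4,5,6,8} → only 2 remains.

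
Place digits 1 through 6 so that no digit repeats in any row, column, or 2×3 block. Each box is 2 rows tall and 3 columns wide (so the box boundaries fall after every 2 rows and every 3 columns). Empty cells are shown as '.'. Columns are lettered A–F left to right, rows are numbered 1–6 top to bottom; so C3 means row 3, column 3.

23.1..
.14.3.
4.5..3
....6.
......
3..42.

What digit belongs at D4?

C1 = 6 (sole candidate).
A2 = 5 (sole candidate).
D3 = 2 (sole candidate).
E3 = 1 (sole candidate).
A4 = 1 (sole candidate).
B4 = 2 (sole candidate).
C4 = 3 (sole candidate).
D4 = 5: row 4 has {1,2,3,6}; col 4 has {1,2,4}; box has {1,2,3,6} → only 5 remains.

5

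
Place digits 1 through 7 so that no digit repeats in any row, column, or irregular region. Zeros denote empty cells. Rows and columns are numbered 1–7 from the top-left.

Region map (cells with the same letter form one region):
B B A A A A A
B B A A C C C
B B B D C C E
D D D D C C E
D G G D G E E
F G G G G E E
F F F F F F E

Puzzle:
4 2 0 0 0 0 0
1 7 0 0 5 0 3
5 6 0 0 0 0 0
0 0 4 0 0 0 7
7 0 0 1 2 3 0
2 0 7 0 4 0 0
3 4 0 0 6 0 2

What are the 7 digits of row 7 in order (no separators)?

R3C3 = 3: row 3 has {5,6}; col 3 has {4,7}; region has {1,2,4,5,6,7} → only 3 remains.
R3C4 = 2: row 3 has {3,5,6}; col 4 has {1}; region has {1,4,7} → only 2 remains.
R4C1 = 6: row 4 has {4,7}; col 1 has {1,2,3,4,5,7}; region has {1,2,4,7} → only 6 remains.
R4C5 = 1: row 4 has {4,6,7}; col 5 has {2,4,5,6}; region has {3,5} → only 1 remains.
R4C6 = 2: row 4 has {1,4,6,7}; col 6 has {3}; region has {1,3,5} → only 2 remains.
R5C2 = 5: row 5 has {1,2,3,7}; col 2 has {2,4,6,7}; region has {2,4,7} → only 5 remains.
R5C3 = 6: row 5 has {1,2,3,5,7}; col 3 has {3,4,7}; region has {2,4,5,7} → only 6 remains.
R5C7 = 4: row 5 has {1,2,3,5,6,7}; col 7 has {2,3,7}; region has {2,3,7} → only 4 remains.
R6C4 = 3: row 6 has {2,4,7}; col 4 has {1,2}; region has {2,4,5,6,7} → only 3 remains.
R2C3 = 2: row 2 has {1,3,5,7}; col 3 has {3,4,6,7}; region has {} → only 2 remains.
R3C5 = 7: row 3 has {2,3,5,6}; col 5 has {1,2,4,5,6}; region has {1,2,3,5} → only 7 remains.
R3C6 = 4: row 3 has {2,3,5,6,7}; col 6 has {2,3}; region has {1,2,3,5,7} → only 4 remains.
R3C7 = 1: row 3 has {2,3,4,5,6,7}; col 7 has {2,3,4,7}; region has {2,3,4,7} → only 1 remains.
R4C2 = 3: row 4 has {1,2,4,6,7}; col 2 has {2,4,5,6,7}; region has {1,2,4,6,7} → only 3 remains.
R4C4 = 5: row 4 has {1,2,3,4,6,7}; col 4 has {1,2,3}; region has {1,2,3,4,6,7} → only 5 remains.
R6C2 = 1: row 6 has {2,3,4,7}; col 2 has {2,3,4,5,6,7}; region has {2,3,4,5,6,7} → only 1 remains.
R7C4 = 7: row 7 has {2,3,4,6}; col 4 has {1,2,3,5}; region has {2,3,4,6} → only 7 remains.
R1C4 = 6: row 1 has {2,4}; col 4 has {1,2,3,5,7}; region has {2} → only 6 remains.
R1C5 = 3: row 1 has {2,4,6}; col 5 has {1,2,4,5,6,7}; region has {2,6} → only 3 remains.
R1C7 = 5: row 1 has {2,3,4,6}; col 7 has {1,2,3,4,7}; region has {2,3,6} → only 5 remains.
R2C4 = 4: row 2 has {1,2,3,5,7}; col 4 has {1,2,3,5,6,7}; region has {2,3,5,6} → only 4 remains.
R2C6 = 6: row 2 has {1,2,3,4,5,7}; col 6 has {2,3,4}; region has {1,2,3,4,5,7} → only 6 remains.
R6C6 = 5: row 6 has {1,2,3,4,7}; col 6 has {2,3,4,6}; region has {1,2,3,4,7} → only 5 remains.
R6C7 = 6: row 6 has {1,2,3,4,5,7}; col 7 has {1,2,3,4,5,7}; region has {1,2,3,4,5,7} → only 6 remains.
R7C6 = 1: row 7 has {2,3,4,6,7}; col 6 has {2,3,4,5,6}; region has {2,3,4,6,7} → only 1 remains.
R1C3 = 1: row 1 has {2,3,4,5,6}; col 3 has {2,3,4,6,7}; region has {2,3,4,5,6} → only 1 remains.
R1C6 = 7: row 1 has {1,2,3,4,5,6}; col 6 has {1,2,3,4,5,6}; region has {1,2,3,4,5,6} → only 7 remains.
R7C3 = 5: row 7 has {1,2,3,4,6,7}; col 3 has {1,2,3,4,6,7}; region has {1,2,3,4,6,7} → only 5 remains.

3457612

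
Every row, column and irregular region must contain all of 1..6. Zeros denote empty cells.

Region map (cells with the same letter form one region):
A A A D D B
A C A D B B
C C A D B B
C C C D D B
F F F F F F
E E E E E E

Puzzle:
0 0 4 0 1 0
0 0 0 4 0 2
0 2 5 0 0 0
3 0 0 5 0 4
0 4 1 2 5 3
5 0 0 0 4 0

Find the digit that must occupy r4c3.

6

r4c3 = 6: row 4 has {3,4,5}; col 3 has {1,4,5}; region has {2,3} → only 6 remains.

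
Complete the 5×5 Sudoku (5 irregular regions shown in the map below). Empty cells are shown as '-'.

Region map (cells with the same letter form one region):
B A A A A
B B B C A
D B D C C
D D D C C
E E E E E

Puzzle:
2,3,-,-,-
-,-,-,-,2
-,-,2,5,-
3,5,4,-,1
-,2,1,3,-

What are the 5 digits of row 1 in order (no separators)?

23514

r1c3 = 5: row 1 has {2,3}; col 3 has {1,2,4}; region has {2,3} → only 5 remains.
r1c5 = 4: row 1 has {2,3,5}; col 5 has {1,2}; region has {2,3,5} → only 4 remains.
r2c3 = 3: row 2 has {2}; col 3 has {1,2,4,5}; region has {2} → only 3 remains.
r2c4 = 4: row 2 has {2,3}; col 4 has {3,5}; region has {1,5} → only 4 remains.
r3c1 = 1: row 3 has {2,5}; col 1 has {2,3}; region has {2,3,4,5} → only 1 remains.
r3c2 = 4: row 3 has {1,2,5}; col 2 has {2,3,5}; region has {2,3} → only 4 remains.
r3c5 = 3: row 3 has {1,2,4,5}; col 5 has {1,2,4}; region has {1,4,5} → only 3 remains.
r4c4 = 2: row 4 has {1,3,4,5}; col 4 has {3,4,5}; region has {1,3,4,5} → only 2 remains.
r5c5 = 5: row 5 has {1,2,3}; col 5 has {1,2,3,4}; region has {1,2,3} → only 5 remains.
r1c4 = 1: row 1 has {2,3,4,5}; col 4 has {2,3,4,5}; region has {2,3,4,5} → only 1 remains.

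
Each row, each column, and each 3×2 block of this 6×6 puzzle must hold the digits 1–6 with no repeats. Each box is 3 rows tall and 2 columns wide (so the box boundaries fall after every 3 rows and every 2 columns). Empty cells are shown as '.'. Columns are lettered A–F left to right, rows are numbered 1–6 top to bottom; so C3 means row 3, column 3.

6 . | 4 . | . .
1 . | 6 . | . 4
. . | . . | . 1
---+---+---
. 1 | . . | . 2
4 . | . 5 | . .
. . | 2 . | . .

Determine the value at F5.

C4 = 3 (sole candidate).
C5 = 1 (sole candidate).
C3 = 5 (sole candidate).
A4 = 5 (sole candidate).
A6 = 3 (sole candidate).
B6 = 6 (sole candidate).
D6 = 4 (sole candidate).
F6 = 5 (sole candidate).
F1 = 3 (sole candidate).
A3 = 2 (sole candidate).
D3 = 3 (sole candidate).
E3 = 6 (sole candidate).
D4 = 6 (sole candidate).
E4 = 4 (sole candidate).
B5 = 2 (sole candidate).
E5 = 3 (sole candidate).
F5 = 6: row 5 has {1,2,3,4,5}; col 6 has {1,2,3,4,5}; box has {2,3,4,5} → only 6 remains.

6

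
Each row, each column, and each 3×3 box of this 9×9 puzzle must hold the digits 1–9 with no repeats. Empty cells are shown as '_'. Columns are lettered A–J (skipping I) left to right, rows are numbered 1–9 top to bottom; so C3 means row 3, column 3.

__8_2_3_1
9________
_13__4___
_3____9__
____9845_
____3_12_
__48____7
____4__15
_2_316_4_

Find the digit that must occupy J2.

E7 = 5: row 7 has {4,7,8}; col 5 has {1,2,3,4,9}; box has {1,3,4,6,8} → only 5 remains.
G9 = 8: row 9 has {1,2,3,4,6}; col 7 has {1,3,4,9}; box has {1,4,5,7} → only 8 remains.
J9 = 9: row 9 has {1,2,3,4,6,8}; col 9 has {1,5,7}; box has {1,4,5,7,8} → only 9 remains.
F2 = 3: in row 2, 3 can only go here (every other open cell in that row sees a 3).
D2 = 1: in row 2, 1 can only go here (every other open cell in that row sees a 1).
J5 = 3: in row 5, 3 can only go here (every other open cell in that row sees a 3).
A7 = 1: in row 7, 1 can only go here (every other open cell in that row sees a 1).
C5 = 1: in row 5, 1 can only go here (every other open cell in that row sees a 1).
F4 = 1: in row 4, 1 can only go here (every other open cell in that row sees a 1).
H7 = 3: in row 7, 3 can only go here (every other open cell in that row sees a 3).
A8 = 3: in row 8, 3 can only go here (every other open cell in that row sees a 3).
B8 = 8: in row 8, 8 can only go here (every other open cell in that row sees an 8).
J2 = 4: in column 9, 4 can only go here (every other open cell in that column sees a 4).

4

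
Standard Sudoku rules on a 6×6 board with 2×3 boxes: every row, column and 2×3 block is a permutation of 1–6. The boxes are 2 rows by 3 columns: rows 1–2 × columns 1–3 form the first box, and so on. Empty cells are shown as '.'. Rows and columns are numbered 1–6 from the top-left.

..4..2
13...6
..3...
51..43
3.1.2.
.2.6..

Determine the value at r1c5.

r1c1 = 6: row 1 has {2,4}; col 1 has {1,3,5}; box has {1,3,4} → only 6 remains.
r1c2 = 5: row 1 has {2,4,6}; col 2 has {1,2,3}; box has {1,3,4,6} → only 5 remains.
r2c3 = 2: row 2 has {1,3,6}; col 3 has {1,3,4}; box has {1,3,4,5,6} → only 2 remains.
r2c5 = 5: row 2 has {1,2,3,6}; col 5 has {2,4}; box has {2,6} → only 5 remains.
r4c3 = 6: row 4 has {1,3,4,5}; col 3 has {1,2,3,4}; box has {1,3,5} → only 6 remains.
r4c4 = 2: row 4 has {1,3,4,5,6}; col 4 has {6}; box has {3,4} → only 2 remains.
r6c1 = 4: row 6 has {2,6}; col 1 has {1,3,5,6}; box has {1,2,3} → only 4 remains.
r6c3 = 5: row 6 has {2,4,6}; col 3 has {1,2,3,4,6}; box has {1,2,3,4} → only 5 remains.
r6c6 = 1: row 6 has {2,4,5,6}; col 6 has {2,3,6}; box has {2,6} → only 1 remains.
r2c4 = 4: row 2 has {1,2,3,5,6}; col 4 has {2,6}; box has {2,5,6} → only 4 remains.
r3c1 = 2: row 3 has {3}; col 1 has {1,3,4,5,6}; box has {1,3,5,6} → only 2 remains.
r3c2 = 4: row 3 has {2,3}; col 2 has {1,2,3,5}; box has {1,2,3,5,6} → only 4 remains.
r3c6 = 5: row 3 has {2,3,4}; col 6 has {1,2,3,6}; box has {2,3,4} → only 5 remains.
r5c2 = 6: row 5 has {1,2,3}; col 2 has {1,2,3,4,5}; box has {1,2,3,4,5} → only 6 remains.
r5c4 = 5: row 5 has {1,2,3,6}; col 4 has {2,4,6}; box has {1,2,6} → only 5 remains.
r5c6 = 4: row 5 has {1,2,3,5,6}; col 6 has {1,2,3,5,6}; box has {1,2,5,6} → only 4 remains.
r6c5 = 3: row 6 has {1,2,4,5,6}; col 5 has {2,4,5}; box has {1,2,4,5,6} → only 3 remains.
r1c5 = 1: row 1 has {2,4,5,6}; col 5 has {2,3,4,5}; box has {2,4,5,6} → only 1 remains.

1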